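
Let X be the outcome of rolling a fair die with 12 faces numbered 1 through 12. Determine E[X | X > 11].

12

Given X > 11, X is equally likely to be any of {12}.
E[X | X > 11] = (12) / 1 = 12.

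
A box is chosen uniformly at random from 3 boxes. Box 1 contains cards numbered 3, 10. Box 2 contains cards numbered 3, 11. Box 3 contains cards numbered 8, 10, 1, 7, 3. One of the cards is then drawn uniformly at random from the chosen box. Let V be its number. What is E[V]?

E[V | box 1] = (3+10)/2 = 13/2.
E[V | box 2] = (3+11)/2 = 7.
E[V | box 3] = (8+10+1+7+3)/5 = 29/5.
By the law of total expectation,
E[V] = (1/3)·(13/2) + (1/3)·(7) + (1/3)·(29/5) = 193/30.

193/30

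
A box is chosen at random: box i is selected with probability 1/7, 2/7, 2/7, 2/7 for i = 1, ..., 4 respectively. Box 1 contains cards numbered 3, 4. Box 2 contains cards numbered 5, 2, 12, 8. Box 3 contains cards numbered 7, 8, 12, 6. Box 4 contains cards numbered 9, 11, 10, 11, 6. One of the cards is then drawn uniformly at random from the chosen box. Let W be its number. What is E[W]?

E[W | box 1] = (3+4)/2 = 7/2.
E[W | box 2] = (5+2+12+8)/4 = 27/4.
E[W | box 3] = (7+8+12+6)/4 = 33/4.
E[W | box 4] = (9+11+10+11+6)/5 = 47/5.
By the law of total expectation,
E[W] = (1/7)·(7/2) + (2/7)·(27/4) + (2/7)·(33/4) + (2/7)·(47/5) = 523/70.

523/70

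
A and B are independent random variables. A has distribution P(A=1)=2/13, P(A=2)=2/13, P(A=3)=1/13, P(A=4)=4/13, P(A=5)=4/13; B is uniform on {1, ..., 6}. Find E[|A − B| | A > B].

P(A > B) = 16/39.
Summing |A−B|·P(x,y) over outcomes with A > B gives 23/26.
E[|A − B| | A > B] = (23/26) / (16/39) = 69/32.

69/32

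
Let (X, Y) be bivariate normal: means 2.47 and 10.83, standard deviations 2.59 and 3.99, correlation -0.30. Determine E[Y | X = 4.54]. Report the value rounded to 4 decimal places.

The regression of Y on X has slope ρ·σ_Y/σ_X and passes through (μ_X, μ_Y).
E[Y | X=4.54] = 10.83 + (-0.30)·(3.99/2.59)·(4.54 − (2.47)) = 10.83 + (-0.46216)·(2.07) = 9.8733.

9.8733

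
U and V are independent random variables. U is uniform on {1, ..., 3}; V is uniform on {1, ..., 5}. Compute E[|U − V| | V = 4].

Outcomes with V = 4: (1,4), (2,4), (3,4), each with probability 1/15.
E[|U − V| | V = 4] = (3 + 2 + 1) / 3 = 2.

2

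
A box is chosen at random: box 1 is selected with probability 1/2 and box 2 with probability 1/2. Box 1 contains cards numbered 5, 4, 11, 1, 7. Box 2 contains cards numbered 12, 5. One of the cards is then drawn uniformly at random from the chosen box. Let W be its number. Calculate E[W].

E[W | box 1] = (5+4+11+1+7)/5 = 28/5.
E[W | box 2] = (12+5)/2 = 17/2.
E[W] = (1/2)·(28/5) + (1/2)·(17/2) = 141/20.

141/20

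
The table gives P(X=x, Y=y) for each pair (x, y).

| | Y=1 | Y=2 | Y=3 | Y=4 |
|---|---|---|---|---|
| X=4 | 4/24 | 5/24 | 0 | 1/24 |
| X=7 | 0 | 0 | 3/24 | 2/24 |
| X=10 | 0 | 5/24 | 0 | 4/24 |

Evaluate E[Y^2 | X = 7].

P(X = 7) = 5/24.
Σ Y^2·P over the event = 9·(3/24) + 16·(2/24) = 59/24.
E[Y^2 | X = 7] = (59/24) / (5/24) = 59/5.

59/5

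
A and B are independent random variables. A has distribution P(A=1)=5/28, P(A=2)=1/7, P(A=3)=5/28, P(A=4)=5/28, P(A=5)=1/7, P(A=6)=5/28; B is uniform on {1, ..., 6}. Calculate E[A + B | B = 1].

P(B = 1) = 1/6.
Summing (A+B)·P(x,y) over outcomes with B = 1 gives 3/4.
E[A + B | B = 1] = (3/4) / (1/6) = 9/2.

9/2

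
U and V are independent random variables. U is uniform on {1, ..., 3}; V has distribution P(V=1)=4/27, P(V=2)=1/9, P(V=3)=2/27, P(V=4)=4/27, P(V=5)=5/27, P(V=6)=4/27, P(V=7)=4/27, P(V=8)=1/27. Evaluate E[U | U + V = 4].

20/9

P(U + V = 4) = 1/9.
Summing U·P(x,y) over outcomes with U + V = 4 gives 20/81.
E[U | U + V = 4] = (20/81) / (1/9) = 20/9.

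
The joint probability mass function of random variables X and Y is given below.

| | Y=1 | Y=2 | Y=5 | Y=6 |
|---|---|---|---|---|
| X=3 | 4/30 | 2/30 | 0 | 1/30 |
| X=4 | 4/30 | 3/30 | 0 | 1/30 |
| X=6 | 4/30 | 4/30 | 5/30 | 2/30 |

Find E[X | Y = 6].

P(Y = 6) = 2/15.
Σ X·P over the event = 3·(1/30) + 4·(1/30) + 6·(2/30) = 19/30.
E[X | Y = 6] = (19/30) / (2/15) = 19/4.

19/4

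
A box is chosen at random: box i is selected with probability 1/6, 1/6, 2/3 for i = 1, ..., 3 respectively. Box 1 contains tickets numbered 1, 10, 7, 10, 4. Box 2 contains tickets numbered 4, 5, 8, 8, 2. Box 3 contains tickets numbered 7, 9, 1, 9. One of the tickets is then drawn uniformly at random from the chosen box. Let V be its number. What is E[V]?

E[V | box 1] = (1+10+7+10+4)/5 = 32/5.
E[V | box 2] = (4+5+8+8+2)/5 = 27/5.
E[V | box 3] = (7+9+1+9)/4 = 13/2.
E[V] = (1/6)·(32/5) + (1/6)·(27/5) + (2/3)·(13/2) = 63/10.

63/10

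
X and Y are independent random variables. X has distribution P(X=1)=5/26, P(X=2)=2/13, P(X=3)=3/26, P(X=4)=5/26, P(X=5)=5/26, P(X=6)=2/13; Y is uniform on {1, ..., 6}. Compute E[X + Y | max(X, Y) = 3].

85/18

P(max(X, Y) = 3) = 3/26.
Summing (X+Y)·P(x,y) over outcomes with max(X, Y) = 3 gives 85/156.
E[X + Y | max(X, Y) = 3] = (85/156) / (3/26) = 85/18.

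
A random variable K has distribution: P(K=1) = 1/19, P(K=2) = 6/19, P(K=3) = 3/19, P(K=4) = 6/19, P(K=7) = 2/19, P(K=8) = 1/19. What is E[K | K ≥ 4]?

46/9

P(K ≥ 4) = 9/19.
Σ over the event: 4·6/19 + 7·2/19 + 8·1/19 = 46/19.
E[K | K ≥ 4] = (46/19) / (9/19) = 46/9.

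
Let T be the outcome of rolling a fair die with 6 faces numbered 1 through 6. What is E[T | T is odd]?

3

Given T is odd, T is equally likely to be any of {1, 3, 5}.
E[T | T is odd] = (1 + 3 + 5) / 3 = 3.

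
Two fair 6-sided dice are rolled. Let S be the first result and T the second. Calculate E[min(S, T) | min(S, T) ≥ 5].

P(min(S, T) ≥ 5) = 1/9.
Summing min(S,T)·P(x,y) over outcomes with min(S, T) ≥ 5 gives 7/12.
E[min(S, T) | min(S, T) ≥ 5] = (7/12) / (1/9) = 21/4.

21/4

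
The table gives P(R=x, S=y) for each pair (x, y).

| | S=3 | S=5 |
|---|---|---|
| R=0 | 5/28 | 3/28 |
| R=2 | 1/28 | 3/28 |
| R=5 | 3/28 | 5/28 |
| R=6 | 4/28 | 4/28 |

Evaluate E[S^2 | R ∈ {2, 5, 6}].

P(R ∈ {2, 5, 6}) = 5/7.
Σ S^2·P over the event = 9·(1/28) + 25·(3/28) + 9·(3/28) + 25·(5/28) + 9·(4/28) + 25·(4/28) = 93/7.
E[S^2 | R ∈ {2, 5, 6}] = (93/7) / (5/7) = 93/5.

93/5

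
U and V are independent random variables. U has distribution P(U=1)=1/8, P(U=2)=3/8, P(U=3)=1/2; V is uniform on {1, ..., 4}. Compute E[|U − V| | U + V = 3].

P(U + V = 3) = 1/8.
Summing |U−V|·P(x,y) over outcomes with U + V = 3 gives 1/8.
E[|U − V| | U + V = 3] = (1/8) / (1/8) = 1.

1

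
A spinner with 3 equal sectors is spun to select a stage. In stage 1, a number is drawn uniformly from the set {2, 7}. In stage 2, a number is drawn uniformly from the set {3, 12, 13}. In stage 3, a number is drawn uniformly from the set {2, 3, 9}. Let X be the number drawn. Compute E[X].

E[X | stage 1] = (2+7)/2 = 9/2.
E[X | stage 2] = (3+12+13)/3 = 28/3.
E[X | stage 3] = (2+3+9)/3 = 14/3.
E[X] = (1/3)·(9/2) + (1/3)·(28/3) + (1/3)·(14/3) = 37/6.

37/6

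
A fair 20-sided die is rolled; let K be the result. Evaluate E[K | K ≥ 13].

Given K ≥ 13, K is equally likely to be any of {13, 14, 15, 16, 17, 18, 19, 20}.
E[K | K ≥ 13] = (13 + 14 + 15 + 16 + 17 + 18 + 19 + 20) / 8 = 33/2.

33/2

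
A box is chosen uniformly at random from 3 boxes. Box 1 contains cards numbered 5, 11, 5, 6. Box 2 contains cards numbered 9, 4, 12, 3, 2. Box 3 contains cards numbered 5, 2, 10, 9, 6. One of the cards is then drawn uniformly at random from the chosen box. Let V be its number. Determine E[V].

383/60

E[V | box 1] = (5+11+5+6)/4 = 27/4.
E[V | box 2] = (9+4+12+3+2)/5 = 6.
E[V | box 3] = (5+2+10+9+6)/5 = 32/5.
E[V] = (1/3)·(27/4) + (1/3)·(6) + (1/3)·(32/5) = 383/60.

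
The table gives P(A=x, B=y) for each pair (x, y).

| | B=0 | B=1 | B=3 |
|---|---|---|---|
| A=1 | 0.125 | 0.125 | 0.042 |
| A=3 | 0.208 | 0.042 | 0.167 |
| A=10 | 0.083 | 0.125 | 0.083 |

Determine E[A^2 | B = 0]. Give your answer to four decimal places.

P(B = 0) = 0.416.
Summing A^2·P(A=x,B=y) over the conditioning event gives 10.297.
E[A^2 | B = 0] = (10.297) / (0.416) = 24.7524.

24.7524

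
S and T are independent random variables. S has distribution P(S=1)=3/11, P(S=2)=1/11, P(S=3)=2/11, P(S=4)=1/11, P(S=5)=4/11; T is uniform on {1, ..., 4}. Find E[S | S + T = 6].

4

P(S + T = 6) = 2/11.
Summing S·P(x,y) over outcomes with S + T = 6 gives 8/11.
E[S | S + T = 6] = (8/11) / (2/11) = 4.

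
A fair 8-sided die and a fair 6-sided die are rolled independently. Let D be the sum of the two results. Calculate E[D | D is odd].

8

P(D is odd) = 1/2.
Σ over the event: 3·1/24 + 5·1/12 + 7·1/8 + 9·1/8 + 11·1/12 + 13·1/24 = 4.
E[D | D is odd] = (4) / (1/2) = 8.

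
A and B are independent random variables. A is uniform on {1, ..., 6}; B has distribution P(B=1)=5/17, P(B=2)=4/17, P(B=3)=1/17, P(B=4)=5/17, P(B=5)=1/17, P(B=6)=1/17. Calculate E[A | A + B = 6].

P(A + B = 6) = 8/51.
Summing A·P(x,y) over outcomes with A + B = 6 gives 55/102.
E[A | A + B = 6] = (55/102) / (8/51) = 55/16.

55/16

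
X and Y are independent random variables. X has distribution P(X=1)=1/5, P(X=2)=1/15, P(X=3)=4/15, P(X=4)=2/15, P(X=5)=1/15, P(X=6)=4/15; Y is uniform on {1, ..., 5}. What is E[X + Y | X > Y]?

95/13

P(X > Y) = 13/25.
Summing (X+Y)·P(x,y) over outcomes with X > Y gives 19/5.
E[X + Y | X > Y] = (19/5) / (13/25) = 95/13.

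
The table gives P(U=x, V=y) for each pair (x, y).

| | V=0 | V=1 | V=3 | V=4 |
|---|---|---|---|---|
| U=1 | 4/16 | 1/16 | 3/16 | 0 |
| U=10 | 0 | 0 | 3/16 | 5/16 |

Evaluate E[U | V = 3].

P(V = 3) = 3/8.
Summing U·P(U=x,V=y) over the conditioning event gives 33/16.
E[U | V = 3] = (33/16) / (3/8) = 11/2.

11/2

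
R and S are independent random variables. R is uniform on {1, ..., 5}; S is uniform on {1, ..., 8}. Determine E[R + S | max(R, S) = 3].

24/5

Outcomes with max(R, S) = 3: (1,3), (2,3), (3,1), (3,2), (3,3), each with probability 1/40.
E[R + S | max(R, S) = 3] = (4 + 5 + 4 + 5 + 6) / 5 = 24/5.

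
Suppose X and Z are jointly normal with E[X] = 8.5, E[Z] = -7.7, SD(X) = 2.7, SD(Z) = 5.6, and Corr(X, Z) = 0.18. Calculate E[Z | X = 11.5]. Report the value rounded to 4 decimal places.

-6.5800

E[Z | X=x] = μ_Z + ρ(σ_Z/σ_X)(x − μ_X) for jointly normal variables.
E[Z | X=11.5] = -7.7 + (0.18)·(5.6/2.7)·(11.5 − (8.5)) = -7.7 + (0.37333)·(3) = -6.5800.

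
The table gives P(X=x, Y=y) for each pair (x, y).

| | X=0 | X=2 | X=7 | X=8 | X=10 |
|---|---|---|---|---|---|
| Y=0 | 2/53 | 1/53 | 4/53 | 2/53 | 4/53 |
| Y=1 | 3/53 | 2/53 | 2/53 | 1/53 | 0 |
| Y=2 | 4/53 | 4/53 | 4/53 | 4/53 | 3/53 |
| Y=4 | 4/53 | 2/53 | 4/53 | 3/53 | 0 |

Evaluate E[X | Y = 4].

56/13

P(Y = 4) = 13/53.
Σ X·P over the event = 0·(4/53) + 2·(2/53) + 7·(4/53) + 8·(3/53) = 56/53.
E[X | Y = 4] = (56/53) / (13/53) = 56/13.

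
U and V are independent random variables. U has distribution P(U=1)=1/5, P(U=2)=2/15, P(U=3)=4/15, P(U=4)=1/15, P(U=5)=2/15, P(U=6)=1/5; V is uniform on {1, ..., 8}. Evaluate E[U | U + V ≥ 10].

P(U + V ≥ 10) = 3/10.
Summing U·P(x,y) over outcomes with U + V ≥ 10 gives 17/12.
E[U | U + V ≥ 10] = (17/12) / (3/10) = 85/18.

85/18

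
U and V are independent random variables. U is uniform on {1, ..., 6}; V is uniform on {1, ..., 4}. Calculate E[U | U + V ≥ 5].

37/9

P(U + V ≥ 5) = 3/4.
Summing U·P(x,y) over outcomes with U + V ≥ 5 gives 37/12.
E[U | U + V ≥ 5] = (37/12) / (3/4) = 37/9.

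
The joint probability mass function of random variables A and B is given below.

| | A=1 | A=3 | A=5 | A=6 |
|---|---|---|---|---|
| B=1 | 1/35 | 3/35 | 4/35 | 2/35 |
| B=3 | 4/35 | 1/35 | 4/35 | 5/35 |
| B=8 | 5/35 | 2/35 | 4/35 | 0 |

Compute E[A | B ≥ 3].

P(B ≥ 3) = 5/7.
Σ A·P over the event = 1·(4/35) + 1·(5/35) + 3·(1/35) + 3·(2/35) + 5·(4/35) + 5·(4/35) + 6·(5/35) = 88/35.
E[A | B ≥ 3] = (88/35) / (5/7) = 88/25.

88/25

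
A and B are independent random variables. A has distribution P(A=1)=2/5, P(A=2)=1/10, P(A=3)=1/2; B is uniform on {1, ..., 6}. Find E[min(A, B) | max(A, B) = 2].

7/6

P(max(A, B) = 2) = 1/10.
Summing min(A,B)·P(x,y) over outcomes with max(A, B) = 2 gives 7/60.
E[min(A, B) | max(A, B) = 2] = (7/60) / (1/10) = 7/6.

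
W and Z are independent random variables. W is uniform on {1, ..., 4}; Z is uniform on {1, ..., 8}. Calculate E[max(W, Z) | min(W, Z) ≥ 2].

P(min(W, Z) ≥ 2) = 21/32.
Summing max(W,Z)·P(x,y) over outcomes with min(W, Z) ≥ 2 gives 109/32.
E[max(W, Z) | min(W, Z) ≥ 2] = (109/32) / (21/32) = 109/21.

109/21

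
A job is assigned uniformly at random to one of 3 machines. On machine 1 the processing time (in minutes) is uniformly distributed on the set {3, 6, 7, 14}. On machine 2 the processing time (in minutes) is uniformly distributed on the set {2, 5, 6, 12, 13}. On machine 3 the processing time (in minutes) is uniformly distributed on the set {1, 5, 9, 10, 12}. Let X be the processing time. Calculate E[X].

E[X | machine 1] = (3+6+7+14)/4 = 15/2.
E[X | machine 2] = (2+5+6+12+13)/5 = 38/5.
E[X | machine 3] = (1+5+9+10+12)/5 = 37/5.
By the law of total expectation,
E[X] = (1/3)·(15/2) + (1/3)·(38/5) + (1/3)·(37/5) = 15/2.

15/2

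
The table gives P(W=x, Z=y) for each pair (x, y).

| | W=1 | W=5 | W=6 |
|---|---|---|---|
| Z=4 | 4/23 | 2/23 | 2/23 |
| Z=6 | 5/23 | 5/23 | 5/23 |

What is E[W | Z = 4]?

P(Z = 4) = 8/23.
Σ W·P over the event = 1·(4/23) + 5·(2/23) + 6·(2/23) = 26/23.
E[W | Z = 4] = (26/23) / (8/23) = 13/4.

13/4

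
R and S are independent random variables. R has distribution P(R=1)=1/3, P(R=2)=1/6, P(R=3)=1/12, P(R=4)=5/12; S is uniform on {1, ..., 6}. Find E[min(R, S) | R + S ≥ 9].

P(R + S ≥ 9) = 11/72.
Summing min(R,S)·P(x,y) over outcomes with R + S ≥ 9 gives 43/72.
E[min(R, S) | R + S ≥ 9] = (43/72) / (11/72) = 43/11.

43/11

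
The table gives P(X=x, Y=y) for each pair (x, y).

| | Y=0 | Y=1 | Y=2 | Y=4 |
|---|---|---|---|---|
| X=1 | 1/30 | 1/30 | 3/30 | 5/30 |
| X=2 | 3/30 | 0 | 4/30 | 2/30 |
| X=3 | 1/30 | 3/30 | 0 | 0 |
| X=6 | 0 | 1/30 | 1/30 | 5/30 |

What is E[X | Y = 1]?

P(Y = 1) = 1/6.
Summing X·P(X=x,Y=y) over the conditioning event gives 8/15.
E[X | Y = 1] = (8/15) / (1/6) = 16/5.

16/5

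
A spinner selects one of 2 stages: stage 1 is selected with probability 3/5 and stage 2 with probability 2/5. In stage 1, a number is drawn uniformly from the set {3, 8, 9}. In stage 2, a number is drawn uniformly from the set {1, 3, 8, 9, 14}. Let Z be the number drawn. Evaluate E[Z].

E[Z | stage 1] = (3+8+9)/3 = 20/3.
E[Z | stage 2] = (1+3+8+9+14)/5 = 7.
By the law of total expectation,
E[Z] = (3/5)·(20/3) + (2/5)·(7) = 34/5.

34/5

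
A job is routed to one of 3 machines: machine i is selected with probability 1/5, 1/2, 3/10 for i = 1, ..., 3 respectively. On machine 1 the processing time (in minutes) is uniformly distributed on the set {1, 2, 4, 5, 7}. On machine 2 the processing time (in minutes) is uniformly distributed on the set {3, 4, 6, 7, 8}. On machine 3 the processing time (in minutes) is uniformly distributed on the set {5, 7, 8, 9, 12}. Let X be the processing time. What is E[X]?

E[X | machine 1] = (1+2+4+5+7)/5 = 19/5.
E[X | machine 2] = (3+4+6+7+8)/5 = 28/5.
E[X | machine 3] = (5+7+8+9+12)/5 = 41/5.
E[X] = (1/5)·(19/5) + (1/2)·(28/5) + (3/10)·(41/5) = 301/50.

301/50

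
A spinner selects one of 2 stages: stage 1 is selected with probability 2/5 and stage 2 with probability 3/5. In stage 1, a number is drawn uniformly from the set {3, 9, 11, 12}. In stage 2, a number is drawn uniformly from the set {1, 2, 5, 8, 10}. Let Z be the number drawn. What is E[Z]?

E[Z | stage 1] = (3+9+11+12)/4 = 35/4.
E[Z | stage 2] = (1+2+5+8+10)/5 = 26/5.
E[Z] = (2/5)·(35/4) + (3/5)·(26/5) = 331/50.

331/50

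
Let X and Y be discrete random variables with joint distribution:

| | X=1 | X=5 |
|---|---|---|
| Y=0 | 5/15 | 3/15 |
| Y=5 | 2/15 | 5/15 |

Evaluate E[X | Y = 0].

P(Y = 0) = 8/15.
Σ X·P over the event = 1·(5/15) + 5·(3/15) = 4/3.
E[X | Y = 0] = (4/3) / (8/15) = 5/2.

5/2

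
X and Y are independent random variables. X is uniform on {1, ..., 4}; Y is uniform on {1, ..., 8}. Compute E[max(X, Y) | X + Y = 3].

2

Outcomes with X + Y = 3: (1,2), (2,1), each with probability 1/32.
E[max(X, Y) | X + Y = 3] = (2 + 2) / 2 = 2.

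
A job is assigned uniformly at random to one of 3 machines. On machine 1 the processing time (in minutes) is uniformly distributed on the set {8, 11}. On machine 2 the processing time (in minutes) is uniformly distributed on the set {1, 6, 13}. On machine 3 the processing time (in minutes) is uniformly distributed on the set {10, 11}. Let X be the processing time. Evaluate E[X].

80/9

E[X | machine 1] = (8+11)/2 = 19/2.
E[X | machine 2] = (1+6+13)/3 = 20/3.
E[X | machine 3] = (10+11)/2 = 21/2.
E[X] = (1/3)·(19/2) + (1/3)·(20/3) + (1/3)·(21/2) = 80/9.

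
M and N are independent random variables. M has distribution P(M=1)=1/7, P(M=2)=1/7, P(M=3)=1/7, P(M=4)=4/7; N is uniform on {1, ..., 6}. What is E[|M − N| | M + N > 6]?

P(M + N > 6) = 11/21.
Summing |M−N|·P(x,y) over outcomes with M + N > 6 gives 17/21.
E[|M − N| | M + N > 6] = (17/21) / (11/21) = 17/11.

17/11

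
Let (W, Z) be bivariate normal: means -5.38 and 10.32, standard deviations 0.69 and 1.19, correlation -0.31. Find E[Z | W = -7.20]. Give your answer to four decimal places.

For a bivariate normal, E[Z | W=x] = μ_Z + ρ·(σ_Z/σ_W)·(x − μ_W).
E[Z | W=-7.20] = 10.32 + (-0.31)·(1.19/0.69)·(-7.20 − (-5.38)) = 10.32 + (-0.53464)·(-1.82) = 11.2930.

11.2930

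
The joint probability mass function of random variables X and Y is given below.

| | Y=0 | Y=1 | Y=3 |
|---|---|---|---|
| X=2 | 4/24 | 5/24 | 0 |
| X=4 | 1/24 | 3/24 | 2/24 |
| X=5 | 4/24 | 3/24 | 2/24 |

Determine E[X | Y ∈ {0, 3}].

50/13

P(Y ∈ {0, 3}) = 13/24.
Σ X·P over the event = 2·(4/24) + 4·(1/24) + 4·(2/24) + 5·(4/24) + 5·(2/24) = 25/12.
E[X | Y ∈ {0, 3}] = (25/12) / (13/24) = 50/13.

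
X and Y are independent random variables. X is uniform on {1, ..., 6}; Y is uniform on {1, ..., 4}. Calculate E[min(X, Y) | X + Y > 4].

43/18

P(X + Y > 4) = 3/4.
Summing min(X,Y)·P(x,y) over outcomes with X + Y > 4 gives 43/24.
E[min(X, Y) | X + Y > 4] = (43/24) / (3/4) = 43/18.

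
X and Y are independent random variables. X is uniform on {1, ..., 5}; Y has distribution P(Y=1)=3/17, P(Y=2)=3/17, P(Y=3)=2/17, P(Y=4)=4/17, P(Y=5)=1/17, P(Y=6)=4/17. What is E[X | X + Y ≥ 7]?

155/43

P(X + Y ≥ 7) = 43/85.
Summing X·P(x,y) over outcomes with X + Y ≥ 7 gives 31/17.
E[X | X + Y ≥ 7] = (31/17) / (43/85) = 155/43.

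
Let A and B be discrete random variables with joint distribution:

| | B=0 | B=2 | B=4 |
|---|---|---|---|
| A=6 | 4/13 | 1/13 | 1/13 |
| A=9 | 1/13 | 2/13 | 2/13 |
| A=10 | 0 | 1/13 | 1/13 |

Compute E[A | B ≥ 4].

P(B ≥ 4) = 4/13.
Σ A·P over the event = 6·(1/13) + 9·(2/13) + 10·(1/13) = 34/13.
E[A | B ≥ 4] = (34/13) / (4/13) = 17/2.

17/2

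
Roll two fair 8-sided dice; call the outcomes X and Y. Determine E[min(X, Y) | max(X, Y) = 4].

Outcomes with max(X, Y) = 4: (1,4), (2,4), (3,4), (4,1), (4,2), (4,3), (4,4), each with probability 1/64.
E[min(X, Y) | max(X, Y) = 4] = (1 + 2 + 3 + 1 + 2 + 3 + 4) / 7 = 16/7.

16/7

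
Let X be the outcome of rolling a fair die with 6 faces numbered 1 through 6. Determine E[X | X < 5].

5/2

Given X < 5, X is equally likely to be any of {1, 2, 3, 4}.
E[X | X < 5] = (1 + 2 + 3 + 4) / 4 = 5/2.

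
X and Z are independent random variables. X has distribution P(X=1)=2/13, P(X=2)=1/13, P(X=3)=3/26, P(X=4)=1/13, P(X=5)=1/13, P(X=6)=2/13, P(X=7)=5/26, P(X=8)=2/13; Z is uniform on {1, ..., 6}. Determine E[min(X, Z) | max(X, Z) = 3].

26/15

P(max(X, Z) = 3) = 5/52.
Summing min(X,Z)·P(x,y) over outcomes with max(X, Z) = 3 gives 1/6.
E[min(X, Z) | max(X, Z) = 3] = (1/6) / (5/52) = 26/15.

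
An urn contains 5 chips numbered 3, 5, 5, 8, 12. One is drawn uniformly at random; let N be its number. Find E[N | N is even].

P(N is even) = 2/5.
Σ over the event: 8·1/5 + 12·1/5 = 4.
E[N | N is even] = (4) / (2/5) = 10.

10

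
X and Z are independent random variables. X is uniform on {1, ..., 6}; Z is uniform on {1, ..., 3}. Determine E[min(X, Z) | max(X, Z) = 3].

9/5

P(max(X, Z) = 3) = 5/18.
Summing min(X,Z)·P(x,y) over outcomes with max(X, Z) = 3 gives 1/2.
E[min(X, Z) | max(X, Z) = 3] = (1/2) / (5/18) = 9/5.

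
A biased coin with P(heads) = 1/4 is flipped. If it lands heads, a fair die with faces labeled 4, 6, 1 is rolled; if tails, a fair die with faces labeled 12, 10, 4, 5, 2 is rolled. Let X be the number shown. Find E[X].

88/15

E[X | heads] = (4+6+1)/3 = 11/3.
E[X | tails] = (12+10+4+5+2)/5 = 33/5.
E[X] = (1/4)·(11/3) + (3/4)·(33/5) = 88/15.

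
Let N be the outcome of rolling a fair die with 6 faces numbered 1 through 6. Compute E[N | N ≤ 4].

5/2

Given N ≤ 4, N is equally likely to be any of {1, 2, 3, 4}.
E[N | N ≤ 4] = (1 + 2 + 3 + 4) / 4 = 5/2.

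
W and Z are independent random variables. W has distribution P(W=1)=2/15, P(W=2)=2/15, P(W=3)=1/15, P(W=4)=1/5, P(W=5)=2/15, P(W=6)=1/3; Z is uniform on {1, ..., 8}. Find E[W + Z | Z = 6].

P(Z = 6) = 1/8.
Summing (W+Z)·P(x,y) over outcomes with Z = 6 gives 151/120.
E[W + Z | Z = 6] = (151/120) / (1/8) = 151/15.

151/15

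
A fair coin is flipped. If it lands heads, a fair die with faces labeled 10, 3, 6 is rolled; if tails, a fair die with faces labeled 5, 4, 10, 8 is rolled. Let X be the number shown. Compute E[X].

157/24

E[X | heads] = (10+3+6)/3 = 19/3.
E[X | tails] = (5+4+10+8)/4 = 27/4.
E[X] = (1/2)·(19/3) + (1/2)·(27/4) = 157/24.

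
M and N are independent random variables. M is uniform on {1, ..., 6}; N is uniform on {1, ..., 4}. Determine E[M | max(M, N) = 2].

P(max(M, N) = 2) = 1/8.
Summing M·P(x,y) over outcomes with max(M, N) = 2 gives 5/24.
E[M | max(M, N) = 2] = (5/24) / (1/8) = 5/3.

5/3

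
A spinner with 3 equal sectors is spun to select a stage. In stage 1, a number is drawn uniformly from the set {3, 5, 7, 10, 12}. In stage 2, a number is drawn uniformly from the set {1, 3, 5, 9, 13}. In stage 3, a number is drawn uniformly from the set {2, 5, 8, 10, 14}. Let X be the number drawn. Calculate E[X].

E[X | stage 1] = (3+5+7+10+12)/5 = 37/5.
E[X | stage 2] = (1+3+5+9+13)/5 = 31/5.
E[X | stage 3] = (2+5+8+10+14)/5 = 39/5.
By the law of total expectation,
E[X] = (1/3)·(37/5) + (1/3)·(31/5) + (1/3)·(39/5) = 107/15.

107/15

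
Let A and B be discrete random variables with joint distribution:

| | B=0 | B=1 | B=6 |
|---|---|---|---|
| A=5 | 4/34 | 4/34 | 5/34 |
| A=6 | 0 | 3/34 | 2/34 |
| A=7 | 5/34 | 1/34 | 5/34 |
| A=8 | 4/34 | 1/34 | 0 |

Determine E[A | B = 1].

53/9

P(B = 1) = 9/34.
Summing A·P(A=x,B=y) over the conditioning event gives 53/34.
E[A | B = 1] = (53/34) / (9/34) = 53/9.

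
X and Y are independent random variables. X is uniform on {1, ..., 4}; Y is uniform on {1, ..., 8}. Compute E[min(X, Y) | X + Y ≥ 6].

57/22

P(X + Y ≥ 6) = 11/16.
Summing min(X,Y)·P(x,y) over outcomes with X + Y ≥ 6 gives 57/32.
E[min(X, Y) | X + Y ≥ 6] = (57/32) / (11/16) = 57/22.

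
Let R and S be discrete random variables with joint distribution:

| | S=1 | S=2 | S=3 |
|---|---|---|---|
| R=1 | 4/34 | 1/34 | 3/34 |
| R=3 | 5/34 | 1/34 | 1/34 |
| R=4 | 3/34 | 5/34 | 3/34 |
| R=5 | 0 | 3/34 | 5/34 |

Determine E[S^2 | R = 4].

50/11

P(R = 4) = 11/34.
Σ S^2·P over the event = 1·(3/34) + 4·(5/34) + 9·(3/34) = 25/17.
E[S^2 | R = 4] = (25/17) / (11/34) = 50/11.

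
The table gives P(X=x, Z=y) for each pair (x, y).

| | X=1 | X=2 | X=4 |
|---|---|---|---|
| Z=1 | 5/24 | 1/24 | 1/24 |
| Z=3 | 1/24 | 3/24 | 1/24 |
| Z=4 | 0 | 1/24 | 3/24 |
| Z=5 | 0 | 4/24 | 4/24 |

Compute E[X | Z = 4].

7/2

P(Z = 4) = 1/6.
Σ X·P over the event = 2·(1/24) + 4·(3/24) = 7/12.
E[X | Z = 4] = (7/12) / (1/6) = 7/2.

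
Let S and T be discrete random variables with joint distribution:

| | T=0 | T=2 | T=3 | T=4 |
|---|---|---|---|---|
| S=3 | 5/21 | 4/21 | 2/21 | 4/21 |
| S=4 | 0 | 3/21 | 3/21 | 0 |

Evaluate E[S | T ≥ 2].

27/8

P(T ≥ 2) = 16/21.
Summing S·P(S=x,T=y) over the conditioning event gives 18/7.
E[S | T ≥ 2] = (18/7) / (16/21) = 27/8.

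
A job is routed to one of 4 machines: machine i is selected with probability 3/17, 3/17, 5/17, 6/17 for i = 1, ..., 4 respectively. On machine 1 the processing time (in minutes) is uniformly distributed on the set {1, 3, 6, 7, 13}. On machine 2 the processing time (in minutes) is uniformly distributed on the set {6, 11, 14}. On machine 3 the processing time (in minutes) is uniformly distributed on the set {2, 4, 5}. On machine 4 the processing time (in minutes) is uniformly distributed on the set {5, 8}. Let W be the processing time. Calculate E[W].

319/51

E[W | machine 1] = (1+3+6+7+13)/5 = 6.
E[W | machine 2] = (6+11+14)/3 = 31/3.
E[W | machine 3] = (2+4+5)/3 = 11/3.
E[W | machine 4] = (5+8)/2 = 13/2.
By the law of total expectation,
E[W] = (3/17)·(6) + (3/17)·(31/3) + (5/17)·(11/3) + (6/17)·(13/2) = 319/51.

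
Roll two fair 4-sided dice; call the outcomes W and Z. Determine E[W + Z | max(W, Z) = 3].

24/5

Outcomes with max(W, Z) = 3: (1,3), (2,3), (3,1), (3,2), (3,3), each with probability 1/16.
E[W + Z | max(W, Z) = 3] = (4 + 5 + 4 + 5 + 6) / 5 = 24/5.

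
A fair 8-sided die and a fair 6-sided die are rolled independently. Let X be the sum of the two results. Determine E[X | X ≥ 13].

40/3

P(X ≥ 13) = 1/16.
Σ over the event: 13·1/24 + 14·1/48 = 5/6.
E[X | X ≥ 13] = (5/6) / (1/16) = 40/3.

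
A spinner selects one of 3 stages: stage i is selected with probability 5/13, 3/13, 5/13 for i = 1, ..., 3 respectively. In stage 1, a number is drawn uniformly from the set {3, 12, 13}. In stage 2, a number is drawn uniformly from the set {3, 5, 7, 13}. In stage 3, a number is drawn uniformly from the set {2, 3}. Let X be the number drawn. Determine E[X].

37/6

E[X | stage 1] = (3+12+13)/3 = 28/3.
E[X | stage 2] = (3+5+7+13)/4 = 7.
E[X | stage 3] = (2+3)/2 = 5/2.
E[X] = (5/13)·(28/3) + (3/13)·(7) + (5/13)·(5/2) = 37/6.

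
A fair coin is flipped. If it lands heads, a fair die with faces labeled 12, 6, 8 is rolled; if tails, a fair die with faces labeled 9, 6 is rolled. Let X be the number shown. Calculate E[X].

97/12

E[X | heads] = (12+6+8)/3 = 26/3.
E[X | tails] = (9+6)/2 = 15/2.
E[X] = (1/2)·(26/3) + (1/2)·(15/2) = 97/12.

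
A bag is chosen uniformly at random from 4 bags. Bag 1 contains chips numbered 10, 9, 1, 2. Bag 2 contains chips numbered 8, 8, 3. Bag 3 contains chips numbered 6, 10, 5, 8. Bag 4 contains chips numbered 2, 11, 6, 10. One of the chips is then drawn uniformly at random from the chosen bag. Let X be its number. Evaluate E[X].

E[X | bag 1] = (10+9+1+2)/4 = 11/2.
E[X | bag 2] = (8+8+3)/3 = 19/3.
E[X | bag 3] = (6+10+5+8)/4 = 29/4.
E[X | bag 4] = (2+11+6+10)/4 = 29/4.
E[X] = (1/4)·(11/2) + (1/4)·(19/3) + (1/4)·(29/4) + (1/4)·(29/4) = 79/12.

79/12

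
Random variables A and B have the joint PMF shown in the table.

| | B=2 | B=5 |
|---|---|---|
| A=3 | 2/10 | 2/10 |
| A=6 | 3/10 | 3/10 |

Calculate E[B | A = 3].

7/2

P(A = 3) = 2/5.
Σ B·P over the event = 2·(2/10) + 5·(2/10) = 7/5.
E[B | A = 3] = (7/5) / (2/5) = 7/2.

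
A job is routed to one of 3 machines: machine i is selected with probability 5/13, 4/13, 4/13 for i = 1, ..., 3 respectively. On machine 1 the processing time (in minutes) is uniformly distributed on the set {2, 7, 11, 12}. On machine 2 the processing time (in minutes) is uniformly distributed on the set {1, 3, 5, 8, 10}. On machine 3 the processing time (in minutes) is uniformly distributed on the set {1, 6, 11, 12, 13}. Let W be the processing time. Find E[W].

96/13

E[W | machine 1] = (2+7+11+12)/4 = 8.
E[W | machine 2] = (1+3+5+8+10)/5 = 27/5.
E[W | machine 3] = (1+6+11+12+13)/5 = 43/5.
By the law of total expectation,
E[W] = (5/13)·(8) + (4/13)·(27/5) + (4/13)·(43/5) = 96/13.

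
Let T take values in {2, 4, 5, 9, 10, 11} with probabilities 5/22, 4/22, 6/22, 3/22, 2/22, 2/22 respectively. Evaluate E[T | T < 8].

P(T < 8) = 15/22.
Σ over the event: 2·5/22 + 4·2/11 + 5·3/11 = 28/11.
E[T | T < 8] = (28/11) / (15/22) = 56/15.

56/15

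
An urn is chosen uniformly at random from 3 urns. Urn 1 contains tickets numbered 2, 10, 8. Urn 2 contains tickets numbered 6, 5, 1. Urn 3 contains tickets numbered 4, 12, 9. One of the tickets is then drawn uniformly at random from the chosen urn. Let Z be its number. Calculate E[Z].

E[Z | urn 1] = (2+10+8)/3 = 20/3.
E[Z | urn 2] = (6+5+1)/3 = 4.
E[Z | urn 3] = (4+12+9)/3 = 25/3.
By the law of total expectation,
E[Z] = (1/3)·(20/3) + (1/3)·(4) + (1/3)·(25/3) = 19/3.

19/3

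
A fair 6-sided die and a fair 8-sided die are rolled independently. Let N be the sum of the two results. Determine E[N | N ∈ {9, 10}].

104/11

P(N ∈ {9, 10}) = 11/48.
Σ over the event: 9·1/8 + 10·5/48 = 13/6.
E[N | N ∈ {9, 10}] = (13/6) / (11/48) = 104/11.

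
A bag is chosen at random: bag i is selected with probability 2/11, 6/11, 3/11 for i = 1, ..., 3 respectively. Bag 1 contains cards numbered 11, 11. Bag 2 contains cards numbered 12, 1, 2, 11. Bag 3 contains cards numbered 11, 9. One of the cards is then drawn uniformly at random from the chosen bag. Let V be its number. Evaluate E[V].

E[V | bag 1] = (11+11)/2 = 11.
E[V | bag 2] = (12+1+2+11)/4 = 13/2.
E[V | bag 3] = (11+9)/2 = 10.
By the law of total expectation,
E[V] = (2/11)·(11) + (6/11)·(13/2) + (3/11)·(10) = 91/11.

91/11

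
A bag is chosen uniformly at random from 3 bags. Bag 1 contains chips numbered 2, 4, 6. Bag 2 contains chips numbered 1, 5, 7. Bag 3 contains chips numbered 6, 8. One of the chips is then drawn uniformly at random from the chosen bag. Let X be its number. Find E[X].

E[X | bag 1] = (2+4+6)/3 = 4.
E[X | bag 2] = (1+5+7)/3 = 13/3.
E[X | bag 3] = (6+8)/2 = 7.
E[X] = (1/3)·(4) + (1/3)·(13/3) + (1/3)·(7) = 46/9.

46/9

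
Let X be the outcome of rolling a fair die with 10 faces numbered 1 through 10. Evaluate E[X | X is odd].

5

Given X is odd, X is equally likely to be any of {1, 3, 5, 7, 9}.
E[X | X is odd] = (1 + 3 + 5 + 7 + 9) / 5 = 5.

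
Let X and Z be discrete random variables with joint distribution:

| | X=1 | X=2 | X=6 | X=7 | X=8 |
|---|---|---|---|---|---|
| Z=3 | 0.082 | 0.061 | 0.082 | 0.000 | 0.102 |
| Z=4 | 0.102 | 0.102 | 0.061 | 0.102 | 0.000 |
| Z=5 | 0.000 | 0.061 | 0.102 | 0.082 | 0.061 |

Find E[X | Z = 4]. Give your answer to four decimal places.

P(Z = 4) = 0.367.
Σ X·P over the event = 1·(0.102) + 2·(0.102) + 6·(0.061) + 7·(0.102) = 1.386.
E[X | Z = 4] = (1.386) / (0.367) = 3.7766.

3.7766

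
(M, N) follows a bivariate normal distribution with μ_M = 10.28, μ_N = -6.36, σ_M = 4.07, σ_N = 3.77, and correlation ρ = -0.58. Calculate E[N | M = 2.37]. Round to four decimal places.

For a bivariate normal, E[N | M=x] = μ_N + ρ·(σ_N/σ_M)·(x − μ_M).
E[N | M=2.37] = -6.36 + (-0.58)·(3.77/4.07)·(2.37 − (10.28)) = -6.36 + (-0.53725)·(-7.91) = -2.1104.

-2.1104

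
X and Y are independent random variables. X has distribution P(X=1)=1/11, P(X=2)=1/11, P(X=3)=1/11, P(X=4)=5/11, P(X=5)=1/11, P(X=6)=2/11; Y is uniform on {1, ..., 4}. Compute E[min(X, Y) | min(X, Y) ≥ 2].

P(min(X, Y) ≥ 2) = 15/22.
Summing min(X,Y)·P(x,y) over outcomes with min(X, Y) ≥ 2 gives 43/22.
E[min(X, Y) | min(X, Y) ≥ 2] = (43/22) / (15/22) = 43/15.

43/15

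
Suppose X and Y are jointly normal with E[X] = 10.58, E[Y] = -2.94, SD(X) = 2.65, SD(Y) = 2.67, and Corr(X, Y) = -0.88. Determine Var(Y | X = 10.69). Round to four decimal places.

1.6083

Var(Y | X=x) = (1 − ρ²)·σ_Y².
Var(Y | X=10.69) = (2.67)²·(1 − (-0.88)²) = 7.1289·0.2256 = 1.6083.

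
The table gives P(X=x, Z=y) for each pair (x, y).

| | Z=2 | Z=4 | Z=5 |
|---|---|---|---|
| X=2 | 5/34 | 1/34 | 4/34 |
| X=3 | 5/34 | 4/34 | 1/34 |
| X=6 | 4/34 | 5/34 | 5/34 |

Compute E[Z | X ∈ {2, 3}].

13/4

P(X ∈ {2, 3}) = 10/17.
Σ Z·P over the event = 2·(5/34) + 4·(1/34) + 5·(4/34) + 2·(5/34) + 4·(4/34) + 5·(1/34) = 65/34.
E[Z | X ∈ {2, 3}] = (65/34) / (10/17) = 13/4.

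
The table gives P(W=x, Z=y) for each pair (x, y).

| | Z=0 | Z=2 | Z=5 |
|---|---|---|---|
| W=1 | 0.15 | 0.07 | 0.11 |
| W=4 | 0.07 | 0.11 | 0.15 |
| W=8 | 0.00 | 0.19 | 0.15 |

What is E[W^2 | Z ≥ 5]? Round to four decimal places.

P(Z ≥ 5) = 0.41.
Σ W^2·P over the event = 1·(0.11) + 16·(0.15) + 64·(0.15) = 12.11.
E[W^2 | Z ≥ 5] = (12.11) / (0.41) = 29.5366.

29.5366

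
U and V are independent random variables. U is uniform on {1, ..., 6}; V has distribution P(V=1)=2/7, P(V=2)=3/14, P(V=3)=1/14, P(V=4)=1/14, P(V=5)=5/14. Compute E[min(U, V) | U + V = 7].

13/7

P(U + V = 7) = 1/6.
Summing min(U,V)·P(x,y) over outcomes with U + V = 7 gives 13/42.
E[min(U, V) | U + V = 7] = (13/42) / (1/6) = 13/7.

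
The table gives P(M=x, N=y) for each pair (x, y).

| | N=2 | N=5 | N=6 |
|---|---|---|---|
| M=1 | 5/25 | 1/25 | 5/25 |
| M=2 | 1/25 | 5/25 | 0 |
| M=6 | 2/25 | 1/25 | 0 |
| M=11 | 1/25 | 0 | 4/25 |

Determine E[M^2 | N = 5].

P(N = 5) = 7/25.
Σ M^2·P over the event = 1·(1/25) + 4·(5/25) + 36·(1/25) = 57/25.
E[M^2 | N = 5] = (57/25) / (7/25) = 57/7.

57/7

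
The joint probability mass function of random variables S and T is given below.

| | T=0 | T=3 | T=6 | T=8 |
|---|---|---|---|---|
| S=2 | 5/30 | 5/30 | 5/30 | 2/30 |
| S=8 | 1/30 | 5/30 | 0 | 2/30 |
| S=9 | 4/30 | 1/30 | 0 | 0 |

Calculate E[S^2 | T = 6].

P(T = 6) = 1/6.
Σ S^2·P over the event = 4·(5/30) = 2/3.
E[S^2 | T = 6] = (2/3) / (1/6) = 4.

4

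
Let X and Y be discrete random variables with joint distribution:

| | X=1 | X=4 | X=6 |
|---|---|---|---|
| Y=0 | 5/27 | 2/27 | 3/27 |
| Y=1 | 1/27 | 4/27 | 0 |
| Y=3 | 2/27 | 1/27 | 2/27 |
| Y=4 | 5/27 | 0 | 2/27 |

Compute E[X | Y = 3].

P(Y = 3) = 5/27.
Σ X·P over the event = 1·(2/27) + 4·(1/27) + 6·(2/27) = 2/3.
E[X | Y = 3] = (2/3) / (5/27) = 18/5.

18/5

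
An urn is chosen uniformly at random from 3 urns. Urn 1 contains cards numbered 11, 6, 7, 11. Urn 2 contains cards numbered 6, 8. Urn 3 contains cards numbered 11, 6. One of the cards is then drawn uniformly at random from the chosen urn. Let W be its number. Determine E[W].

E[W | urn 1] = (11+6+7+11)/4 = 35/4.
E[W | urn 2] = (6+8)/2 = 7.
E[W | urn 3] = (11+6)/2 = 17/2.
E[W] = (1/3)·(35/4) + (1/3)·(7) + (1/3)·(17/2) = 97/12.

97/12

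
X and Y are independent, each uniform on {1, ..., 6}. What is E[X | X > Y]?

P(X > Y) = 5/12.
Summing X·P(x,y) over outcomes with X > Y gives 35/18.
E[X | X > Y] = (35/18) / (5/12) = 14/3.

14/3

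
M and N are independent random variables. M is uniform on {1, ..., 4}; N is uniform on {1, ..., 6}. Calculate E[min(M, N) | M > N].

P(M > N) = 1/4.
Summing min(M,N)·P(x,y) over outcomes with M > N gives 5/12.
E[min(M, N) | M > N] = (5/12) / (1/4) = 5/3.

5/3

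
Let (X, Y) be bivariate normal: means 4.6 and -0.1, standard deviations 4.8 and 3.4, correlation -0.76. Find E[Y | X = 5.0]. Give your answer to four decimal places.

The regression of Y on X has slope ρ·σ_Y/σ_X and passes through (μ_X, μ_Y).
E[Y | X=5.0] = -0.1 + (-0.76)·(3.4/4.8)·(5.0 − (4.6)) = -0.1 + (-0.53833)·(0.4) = -0.3153.

-0.3153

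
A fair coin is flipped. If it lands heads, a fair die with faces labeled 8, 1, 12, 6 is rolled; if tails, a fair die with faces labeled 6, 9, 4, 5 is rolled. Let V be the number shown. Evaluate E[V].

51/8

E[V | heads] = (8+1+12+6)/4 = 27/4.
E[V | tails] = (6+9+4+5)/4 = 6.
By the law of total expectation,
E[V] = (1/2)·(27/4) + (1/2)·(6) = 51/8.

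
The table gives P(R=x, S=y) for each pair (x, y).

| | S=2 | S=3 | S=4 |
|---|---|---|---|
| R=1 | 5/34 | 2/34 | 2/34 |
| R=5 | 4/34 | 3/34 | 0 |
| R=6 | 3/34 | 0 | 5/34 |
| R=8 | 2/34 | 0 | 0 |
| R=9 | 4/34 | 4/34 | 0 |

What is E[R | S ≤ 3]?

148/27

P(S ≤ 3) = 27/34.
Σ R·P over the event = 1·(5/34) + 1·(2/34) + 5·(4/34) + 5·(3/34) + 6·(3/34) + 8·(2/34) + 9·(4/34) + 9·(4/34) = 74/17.
E[R | S ≤ 3] = (74/17) / (27/34) = 148/27.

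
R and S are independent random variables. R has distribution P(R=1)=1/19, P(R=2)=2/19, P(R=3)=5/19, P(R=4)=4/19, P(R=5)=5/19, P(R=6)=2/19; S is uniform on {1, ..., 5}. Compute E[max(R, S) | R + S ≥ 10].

49/9

P(R + S ≥ 10) = 9/95.
Summing max(R,S)·P(x,y) over outcomes with R + S ≥ 10 gives 49/95.
E[max(R, S) | R + S ≥ 10] = (49/95) / (9/95) = 49/9.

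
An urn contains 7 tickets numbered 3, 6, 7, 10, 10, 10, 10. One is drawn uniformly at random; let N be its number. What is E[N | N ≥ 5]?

53/6

P(N ≥ 5) = 6/7.
Σ over the event: 6·1/7 + 7·1/7 + 10·4/7 = 53/7.
E[N | N ≥ 5] = (53/7) / (6/7) = 53/6.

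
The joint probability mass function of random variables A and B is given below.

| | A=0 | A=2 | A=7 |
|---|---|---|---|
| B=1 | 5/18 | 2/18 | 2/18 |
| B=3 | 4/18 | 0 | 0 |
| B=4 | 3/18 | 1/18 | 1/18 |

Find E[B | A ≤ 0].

29/12

P(A ≤ 0) = 2/3.
Σ B·P over the event = 1·(5/18) + 3·(4/18) + 4·(3/18) = 29/18.
E[B | A ≤ 0] = (29/18) / (2/3) = 29/12.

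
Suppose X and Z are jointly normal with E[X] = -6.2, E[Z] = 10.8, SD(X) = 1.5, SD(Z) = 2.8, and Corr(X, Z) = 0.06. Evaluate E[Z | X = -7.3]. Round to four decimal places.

10.6768

E[Z | X=x] = μ_Z + ρ(σ_Z/σ_X)(x − μ_X) for jointly normal variables.
E[Z | X=-7.3] = 10.8 + (0.06)·(2.8/1.5)·(-7.3 − (-6.2)) = 10.8 + (0.112)·(-1.1) = 10.6768.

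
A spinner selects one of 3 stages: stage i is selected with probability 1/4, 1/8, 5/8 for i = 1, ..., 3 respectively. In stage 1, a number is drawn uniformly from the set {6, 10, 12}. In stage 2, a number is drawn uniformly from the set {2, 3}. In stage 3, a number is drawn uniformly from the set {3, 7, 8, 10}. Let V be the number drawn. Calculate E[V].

337/48

E[V | stage 1] = (6+10+12)/3 = 28/3.
E[V | stage 2] = (2+3)/2 = 5/2.
E[V | stage 3] = (3+7+8+10)/4 = 7.
E[V] = (1/4)·(28/3) + (1/8)·(5/2) + (5/8)·(7) = 337/48.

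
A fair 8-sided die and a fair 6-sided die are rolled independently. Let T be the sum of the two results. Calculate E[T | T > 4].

P(T > 4) = 7/8.
E[T | T > 4] = (91/12) / (7/8) = 26/3.

26/3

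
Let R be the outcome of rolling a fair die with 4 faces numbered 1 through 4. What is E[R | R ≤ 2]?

3/2

Given R ≤ 2, R is equally likely to be any of {1, 2}.
E[R | R ≤ 2] = (1 + 2) / 2 = 3/2.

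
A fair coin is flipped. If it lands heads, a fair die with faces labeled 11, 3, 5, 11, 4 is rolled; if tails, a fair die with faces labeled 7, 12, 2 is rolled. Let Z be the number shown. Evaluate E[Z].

69/10

E[Z | heads] = (11+3+5+11+4)/5 = 34/5.
E[Z | tails] = (7+12+2)/3 = 7.
E[Z] = (1/2)·(34/5) + (1/2)·(7) = 69/10.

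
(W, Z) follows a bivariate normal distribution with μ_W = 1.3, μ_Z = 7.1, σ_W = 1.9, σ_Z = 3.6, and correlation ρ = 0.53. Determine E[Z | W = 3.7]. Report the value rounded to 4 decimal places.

9.5101

The regression of Z on W has slope ρ·σ_Z/σ_W and passes through (μ_W, μ_Z).
E[Z | W=3.7] = 7.1 + (0.53)·(3.6/1.9)·(3.7 − (1.3)) = 7.1 + (1.0042)·(2.4) = 9.5101.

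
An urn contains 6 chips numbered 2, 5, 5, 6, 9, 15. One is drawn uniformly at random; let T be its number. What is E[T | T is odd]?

P(T is odd) = 2/3.
Σ over the event: 5·1/3 + 9·1/6 + 15·1/6 = 17/3.
E[T | T is odd] = (17/3) / (2/3) = 17/2.

17/2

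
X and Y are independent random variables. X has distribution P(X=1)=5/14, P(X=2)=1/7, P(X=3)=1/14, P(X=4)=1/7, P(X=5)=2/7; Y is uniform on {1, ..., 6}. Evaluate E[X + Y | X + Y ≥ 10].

P(X + Y ≥ 10) = 5/42.
Summing (X+Y)·P(x,y) over outcomes with X + Y ≥ 10 gives 26/21.
E[X + Y | X + Y ≥ 10] = (26/21) / (5/42) = 52/5.

52/5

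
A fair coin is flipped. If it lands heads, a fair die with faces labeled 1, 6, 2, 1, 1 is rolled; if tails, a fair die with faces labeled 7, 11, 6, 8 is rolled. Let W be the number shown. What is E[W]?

51/10

E[W | heads] = (1+6+2+1+1)/5 = 11/5.
E[W | tails] = (7+11+6+8)/4 = 8.
By the law of total expectation,
E[W] = (1/2)·(11/5) + (1/2)·(8) = 51/10.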